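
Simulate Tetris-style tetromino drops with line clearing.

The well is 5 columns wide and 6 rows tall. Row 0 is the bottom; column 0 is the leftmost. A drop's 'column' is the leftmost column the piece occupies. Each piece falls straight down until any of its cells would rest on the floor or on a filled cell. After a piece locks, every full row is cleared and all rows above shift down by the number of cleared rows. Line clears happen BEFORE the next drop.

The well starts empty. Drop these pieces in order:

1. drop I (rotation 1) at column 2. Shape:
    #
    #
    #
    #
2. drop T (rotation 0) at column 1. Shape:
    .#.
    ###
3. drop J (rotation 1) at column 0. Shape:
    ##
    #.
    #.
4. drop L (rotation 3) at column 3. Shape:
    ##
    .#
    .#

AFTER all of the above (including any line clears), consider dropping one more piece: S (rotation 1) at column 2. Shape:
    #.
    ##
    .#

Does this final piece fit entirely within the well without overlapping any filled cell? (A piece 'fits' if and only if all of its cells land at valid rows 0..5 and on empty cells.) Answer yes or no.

Drop 1: I rot1 at col 2 lands with bottom-row=0; cleared 0 line(s) (total 0); column heights now [0 0 4 0 0], max=4
Drop 2: T rot0 at col 1 lands with bottom-row=4; cleared 0 line(s) (total 0); column heights now [0 5 6 5 0], max=6
Drop 3: J rot1 at col 0 lands with bottom-row=3; cleared 0 line(s) (total 0); column heights now [6 6 6 5 0], max=6
Drop 4: L rot3 at col 3 lands with bottom-row=3; cleared 2 line(s) (total 2); column heights now [4 0 4 0 4], max=4
Test piece S rot1 at col 2 (width 2): heights before test = [4 0 4 0 4]; fits = True

Answer: yes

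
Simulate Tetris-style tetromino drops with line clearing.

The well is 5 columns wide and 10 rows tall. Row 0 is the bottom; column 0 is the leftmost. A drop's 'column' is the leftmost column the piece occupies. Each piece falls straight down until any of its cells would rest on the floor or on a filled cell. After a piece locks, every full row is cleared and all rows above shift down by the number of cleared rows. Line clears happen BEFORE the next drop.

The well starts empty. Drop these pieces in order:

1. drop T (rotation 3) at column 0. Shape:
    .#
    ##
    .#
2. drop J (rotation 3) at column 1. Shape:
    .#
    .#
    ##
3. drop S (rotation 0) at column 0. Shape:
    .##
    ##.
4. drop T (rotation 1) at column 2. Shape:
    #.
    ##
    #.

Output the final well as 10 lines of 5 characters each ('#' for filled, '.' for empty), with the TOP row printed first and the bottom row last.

Answer: ..#..
..##.
..#..
.##..
###..
..#..
.##..
.#...
##...
.#...

Derivation:
Drop 1: T rot3 at col 0 lands with bottom-row=0; cleared 0 line(s) (total 0); column heights now [2 3 0 0 0], max=3
Drop 2: J rot3 at col 1 lands with bottom-row=3; cleared 0 line(s) (total 0); column heights now [2 4 6 0 0], max=6
Drop 3: S rot0 at col 0 lands with bottom-row=5; cleared 0 line(s) (total 0); column heights now [6 7 7 0 0], max=7
Drop 4: T rot1 at col 2 lands with bottom-row=7; cleared 0 line(s) (total 0); column heights now [6 7 10 9 0], max=10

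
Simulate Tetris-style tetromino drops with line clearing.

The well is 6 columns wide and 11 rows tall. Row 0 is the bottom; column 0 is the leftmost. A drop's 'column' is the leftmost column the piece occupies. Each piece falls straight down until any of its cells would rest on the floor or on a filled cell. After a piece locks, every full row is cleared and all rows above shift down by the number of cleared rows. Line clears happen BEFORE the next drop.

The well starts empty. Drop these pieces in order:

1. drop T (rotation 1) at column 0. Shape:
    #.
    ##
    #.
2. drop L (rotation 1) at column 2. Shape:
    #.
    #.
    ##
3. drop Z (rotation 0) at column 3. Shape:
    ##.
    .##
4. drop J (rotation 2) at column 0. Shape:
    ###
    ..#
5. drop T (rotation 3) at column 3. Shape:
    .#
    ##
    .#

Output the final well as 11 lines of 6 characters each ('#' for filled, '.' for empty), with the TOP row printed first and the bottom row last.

Answer: ......
......
......
......
......
......
###.#.
..###.
#.#.#.
#####.
#.####

Derivation:
Drop 1: T rot1 at col 0 lands with bottom-row=0; cleared 0 line(s) (total 0); column heights now [3 2 0 0 0 0], max=3
Drop 2: L rot1 at col 2 lands with bottom-row=0; cleared 0 line(s) (total 0); column heights now [3 2 3 1 0 0], max=3
Drop 3: Z rot0 at col 3 lands with bottom-row=0; cleared 0 line(s) (total 0); column heights now [3 2 3 2 2 1], max=3
Drop 4: J rot2 at col 0 lands with bottom-row=3; cleared 0 line(s) (total 0); column heights now [5 5 5 2 2 1], max=5
Drop 5: T rot3 at col 3 lands with bottom-row=2; cleared 0 line(s) (total 0); column heights now [5 5 5 4 5 1], max=5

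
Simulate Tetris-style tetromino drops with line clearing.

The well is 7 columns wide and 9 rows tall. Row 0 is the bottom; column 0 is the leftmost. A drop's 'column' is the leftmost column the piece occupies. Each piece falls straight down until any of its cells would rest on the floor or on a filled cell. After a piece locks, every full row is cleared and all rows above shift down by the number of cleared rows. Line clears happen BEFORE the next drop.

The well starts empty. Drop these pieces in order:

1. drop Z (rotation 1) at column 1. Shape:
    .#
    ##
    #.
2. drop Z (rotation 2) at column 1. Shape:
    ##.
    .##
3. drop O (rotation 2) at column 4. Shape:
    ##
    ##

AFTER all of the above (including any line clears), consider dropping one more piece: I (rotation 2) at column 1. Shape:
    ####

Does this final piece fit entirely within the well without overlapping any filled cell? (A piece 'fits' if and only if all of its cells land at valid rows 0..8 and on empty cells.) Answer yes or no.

Answer: yes

Derivation:
Drop 1: Z rot1 at col 1 lands with bottom-row=0; cleared 0 line(s) (total 0); column heights now [0 2 3 0 0 0 0], max=3
Drop 2: Z rot2 at col 1 lands with bottom-row=3; cleared 0 line(s) (total 0); column heights now [0 5 5 4 0 0 0], max=5
Drop 3: O rot2 at col 4 lands with bottom-row=0; cleared 0 line(s) (total 0); column heights now [0 5 5 4 2 2 0], max=5
Test piece I rot2 at col 1 (width 4): heights before test = [0 5 5 4 2 2 0]; fits = True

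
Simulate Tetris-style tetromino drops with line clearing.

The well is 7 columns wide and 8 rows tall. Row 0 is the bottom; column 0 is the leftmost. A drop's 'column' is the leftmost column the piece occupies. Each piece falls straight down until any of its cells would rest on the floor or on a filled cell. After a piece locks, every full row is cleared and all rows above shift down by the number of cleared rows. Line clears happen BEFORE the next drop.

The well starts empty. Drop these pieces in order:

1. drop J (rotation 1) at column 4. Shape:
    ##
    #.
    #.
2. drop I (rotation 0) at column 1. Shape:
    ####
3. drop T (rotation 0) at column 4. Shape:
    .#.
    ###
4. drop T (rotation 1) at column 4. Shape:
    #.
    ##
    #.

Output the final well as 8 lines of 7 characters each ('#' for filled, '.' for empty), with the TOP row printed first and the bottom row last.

Answer: ....#..
....##.
....##.
....###
.####..
....##.
....#..
....#..

Derivation:
Drop 1: J rot1 at col 4 lands with bottom-row=0; cleared 0 line(s) (total 0); column heights now [0 0 0 0 3 3 0], max=3
Drop 2: I rot0 at col 1 lands with bottom-row=3; cleared 0 line(s) (total 0); column heights now [0 4 4 4 4 3 0], max=4
Drop 3: T rot0 at col 4 lands with bottom-row=4; cleared 0 line(s) (total 0); column heights now [0 4 4 4 5 6 5], max=6
Drop 4: T rot1 at col 4 lands with bottom-row=5; cleared 0 line(s) (total 0); column heights now [0 4 4 4 8 7 5], max=8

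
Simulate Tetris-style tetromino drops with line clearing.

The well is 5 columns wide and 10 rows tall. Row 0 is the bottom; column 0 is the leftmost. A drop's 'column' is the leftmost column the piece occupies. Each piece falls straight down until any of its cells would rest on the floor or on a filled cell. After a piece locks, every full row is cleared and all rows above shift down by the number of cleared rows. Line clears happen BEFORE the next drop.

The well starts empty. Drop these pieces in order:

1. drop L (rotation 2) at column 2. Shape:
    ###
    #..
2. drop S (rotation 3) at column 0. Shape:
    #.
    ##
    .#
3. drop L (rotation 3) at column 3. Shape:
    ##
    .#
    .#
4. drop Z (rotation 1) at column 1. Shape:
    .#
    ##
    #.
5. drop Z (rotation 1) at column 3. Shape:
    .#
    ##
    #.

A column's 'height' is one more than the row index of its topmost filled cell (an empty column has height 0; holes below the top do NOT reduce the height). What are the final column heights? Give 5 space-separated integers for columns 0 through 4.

Answer: 2 3 4 5 6

Derivation:
Drop 1: L rot2 at col 2 lands with bottom-row=0; cleared 0 line(s) (total 0); column heights now [0 0 2 2 2], max=2
Drop 2: S rot3 at col 0 lands with bottom-row=0; cleared 1 line(s) (total 1); column heights now [2 1 1 0 0], max=2
Drop 3: L rot3 at col 3 lands with bottom-row=0; cleared 0 line(s) (total 1); column heights now [2 1 1 3 3], max=3
Drop 4: Z rot1 at col 1 lands with bottom-row=1; cleared 0 line(s) (total 1); column heights now [2 3 4 3 3], max=4
Drop 5: Z rot1 at col 3 lands with bottom-row=3; cleared 0 line(s) (total 1); column heights now [2 3 4 5 6], max=6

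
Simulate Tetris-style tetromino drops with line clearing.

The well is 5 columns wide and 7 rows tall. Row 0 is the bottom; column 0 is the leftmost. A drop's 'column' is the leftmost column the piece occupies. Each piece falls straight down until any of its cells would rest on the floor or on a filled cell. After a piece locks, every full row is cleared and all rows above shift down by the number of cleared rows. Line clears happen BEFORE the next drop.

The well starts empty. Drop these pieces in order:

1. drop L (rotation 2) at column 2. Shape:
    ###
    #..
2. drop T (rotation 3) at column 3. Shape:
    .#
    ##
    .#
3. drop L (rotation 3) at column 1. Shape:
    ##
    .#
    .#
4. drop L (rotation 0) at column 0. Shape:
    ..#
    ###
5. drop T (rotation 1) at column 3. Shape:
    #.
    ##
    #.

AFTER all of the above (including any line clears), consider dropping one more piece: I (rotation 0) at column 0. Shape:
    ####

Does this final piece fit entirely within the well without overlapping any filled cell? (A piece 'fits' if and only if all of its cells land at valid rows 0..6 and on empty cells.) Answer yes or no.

Answer: yes

Derivation:
Drop 1: L rot2 at col 2 lands with bottom-row=0; cleared 0 line(s) (total 0); column heights now [0 0 2 2 2], max=2
Drop 2: T rot3 at col 3 lands with bottom-row=2; cleared 0 line(s) (total 0); column heights now [0 0 2 4 5], max=5
Drop 3: L rot3 at col 1 lands with bottom-row=2; cleared 0 line(s) (total 0); column heights now [0 5 5 4 5], max=5
Drop 4: L rot0 at col 0 lands with bottom-row=5; cleared 0 line(s) (total 0); column heights now [6 6 7 4 5], max=7
Drop 5: T rot1 at col 3 lands with bottom-row=4; cleared 1 line(s) (total 1); column heights now [0 5 6 6 5], max=6
Test piece I rot0 at col 0 (width 4): heights before test = [0 5 6 6 5]; fits = True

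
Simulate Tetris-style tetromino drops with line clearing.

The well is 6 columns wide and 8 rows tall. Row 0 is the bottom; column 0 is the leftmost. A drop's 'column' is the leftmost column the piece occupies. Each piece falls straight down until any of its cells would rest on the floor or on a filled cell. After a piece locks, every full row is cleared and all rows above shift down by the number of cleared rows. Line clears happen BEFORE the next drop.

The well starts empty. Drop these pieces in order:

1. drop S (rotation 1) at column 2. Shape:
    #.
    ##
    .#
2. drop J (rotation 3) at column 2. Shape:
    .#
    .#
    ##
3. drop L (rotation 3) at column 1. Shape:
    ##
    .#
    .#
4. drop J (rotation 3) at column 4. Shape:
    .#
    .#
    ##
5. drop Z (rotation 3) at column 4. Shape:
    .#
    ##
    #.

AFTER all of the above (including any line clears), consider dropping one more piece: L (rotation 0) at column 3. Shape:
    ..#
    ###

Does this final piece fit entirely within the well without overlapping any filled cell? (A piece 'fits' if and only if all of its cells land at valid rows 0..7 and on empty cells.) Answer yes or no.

Drop 1: S rot1 at col 2 lands with bottom-row=0; cleared 0 line(s) (total 0); column heights now [0 0 3 2 0 0], max=3
Drop 2: J rot3 at col 2 lands with bottom-row=3; cleared 0 line(s) (total 0); column heights now [0 0 4 6 0 0], max=6
Drop 3: L rot3 at col 1 lands with bottom-row=4; cleared 0 line(s) (total 0); column heights now [0 7 7 6 0 0], max=7
Drop 4: J rot3 at col 4 lands with bottom-row=0; cleared 0 line(s) (total 0); column heights now [0 7 7 6 1 3], max=7
Drop 5: Z rot3 at col 4 lands with bottom-row=2; cleared 0 line(s) (total 0); column heights now [0 7 7 6 4 5], max=7
Test piece L rot0 at col 3 (width 3): heights before test = [0 7 7 6 4 5]; fits = True

Answer: yes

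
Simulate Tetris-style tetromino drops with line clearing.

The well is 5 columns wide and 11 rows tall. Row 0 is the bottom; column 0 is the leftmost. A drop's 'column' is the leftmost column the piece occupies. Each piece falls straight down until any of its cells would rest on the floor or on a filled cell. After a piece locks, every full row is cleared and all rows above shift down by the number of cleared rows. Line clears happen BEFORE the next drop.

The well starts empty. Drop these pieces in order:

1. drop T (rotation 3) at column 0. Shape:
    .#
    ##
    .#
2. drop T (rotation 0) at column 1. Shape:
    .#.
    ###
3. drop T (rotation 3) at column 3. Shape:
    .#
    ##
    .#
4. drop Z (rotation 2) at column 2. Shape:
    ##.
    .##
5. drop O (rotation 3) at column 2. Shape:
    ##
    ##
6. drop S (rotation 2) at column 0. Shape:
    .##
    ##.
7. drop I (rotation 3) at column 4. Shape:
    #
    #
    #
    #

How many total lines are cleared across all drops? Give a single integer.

Drop 1: T rot3 at col 0 lands with bottom-row=0; cleared 0 line(s) (total 0); column heights now [2 3 0 0 0], max=3
Drop 2: T rot0 at col 1 lands with bottom-row=3; cleared 0 line(s) (total 0); column heights now [2 4 5 4 0], max=5
Drop 3: T rot3 at col 3 lands with bottom-row=3; cleared 0 line(s) (total 0); column heights now [2 4 5 5 6], max=6
Drop 4: Z rot2 at col 2 lands with bottom-row=6; cleared 0 line(s) (total 0); column heights now [2 4 8 8 7], max=8
Drop 5: O rot3 at col 2 lands with bottom-row=8; cleared 0 line(s) (total 0); column heights now [2 4 10 10 7], max=10
Drop 6: S rot2 at col 0 lands with bottom-row=9; cleared 0 line(s) (total 0); column heights now [10 11 11 10 7], max=11
Drop 7: I rot3 at col 4 lands with bottom-row=7; cleared 1 line(s) (total 1); column heights now [2 10 10 9 10], max=10

Answer: 1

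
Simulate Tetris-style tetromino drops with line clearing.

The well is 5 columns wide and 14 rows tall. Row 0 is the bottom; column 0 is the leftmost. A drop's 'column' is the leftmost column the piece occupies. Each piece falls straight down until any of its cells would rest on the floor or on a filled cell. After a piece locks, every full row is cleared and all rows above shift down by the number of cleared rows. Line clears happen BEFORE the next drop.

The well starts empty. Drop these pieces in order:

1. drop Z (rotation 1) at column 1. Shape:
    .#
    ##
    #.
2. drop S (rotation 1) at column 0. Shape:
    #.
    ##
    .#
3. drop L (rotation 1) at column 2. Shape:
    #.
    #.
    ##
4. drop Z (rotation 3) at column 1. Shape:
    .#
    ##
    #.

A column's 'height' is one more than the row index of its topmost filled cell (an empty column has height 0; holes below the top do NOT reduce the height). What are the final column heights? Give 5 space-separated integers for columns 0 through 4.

Answer: 5 7 8 4 0

Derivation:
Drop 1: Z rot1 at col 1 lands with bottom-row=0; cleared 0 line(s) (total 0); column heights now [0 2 3 0 0], max=3
Drop 2: S rot1 at col 0 lands with bottom-row=2; cleared 0 line(s) (total 0); column heights now [5 4 3 0 0], max=5
Drop 3: L rot1 at col 2 lands with bottom-row=3; cleared 0 line(s) (total 0); column heights now [5 4 6 4 0], max=6
Drop 4: Z rot3 at col 1 lands with bottom-row=5; cleared 0 line(s) (total 0); column heights now [5 7 8 4 0], max=8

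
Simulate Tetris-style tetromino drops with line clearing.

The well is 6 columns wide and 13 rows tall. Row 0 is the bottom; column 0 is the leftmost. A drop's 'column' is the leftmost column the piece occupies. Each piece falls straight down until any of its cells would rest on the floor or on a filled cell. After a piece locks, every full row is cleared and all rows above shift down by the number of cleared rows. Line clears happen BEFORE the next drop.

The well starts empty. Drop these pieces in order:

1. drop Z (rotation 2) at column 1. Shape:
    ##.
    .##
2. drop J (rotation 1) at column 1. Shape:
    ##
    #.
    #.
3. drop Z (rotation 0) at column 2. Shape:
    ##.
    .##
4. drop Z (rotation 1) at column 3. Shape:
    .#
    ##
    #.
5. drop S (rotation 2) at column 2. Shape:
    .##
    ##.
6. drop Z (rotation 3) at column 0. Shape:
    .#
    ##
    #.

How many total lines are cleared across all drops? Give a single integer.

Drop 1: Z rot2 at col 1 lands with bottom-row=0; cleared 0 line(s) (total 0); column heights now [0 2 2 1 0 0], max=2
Drop 2: J rot1 at col 1 lands with bottom-row=2; cleared 0 line(s) (total 0); column heights now [0 5 5 1 0 0], max=5
Drop 3: Z rot0 at col 2 lands with bottom-row=4; cleared 0 line(s) (total 0); column heights now [0 5 6 6 5 0], max=6
Drop 4: Z rot1 at col 3 lands with bottom-row=6; cleared 0 line(s) (total 0); column heights now [0 5 6 8 9 0], max=9
Drop 5: S rot2 at col 2 lands with bottom-row=8; cleared 0 line(s) (total 0); column heights now [0 5 9 10 10 0], max=10
Drop 6: Z rot3 at col 0 lands with bottom-row=4; cleared 0 line(s) (total 0); column heights now [6 7 9 10 10 0], max=10

Answer: 0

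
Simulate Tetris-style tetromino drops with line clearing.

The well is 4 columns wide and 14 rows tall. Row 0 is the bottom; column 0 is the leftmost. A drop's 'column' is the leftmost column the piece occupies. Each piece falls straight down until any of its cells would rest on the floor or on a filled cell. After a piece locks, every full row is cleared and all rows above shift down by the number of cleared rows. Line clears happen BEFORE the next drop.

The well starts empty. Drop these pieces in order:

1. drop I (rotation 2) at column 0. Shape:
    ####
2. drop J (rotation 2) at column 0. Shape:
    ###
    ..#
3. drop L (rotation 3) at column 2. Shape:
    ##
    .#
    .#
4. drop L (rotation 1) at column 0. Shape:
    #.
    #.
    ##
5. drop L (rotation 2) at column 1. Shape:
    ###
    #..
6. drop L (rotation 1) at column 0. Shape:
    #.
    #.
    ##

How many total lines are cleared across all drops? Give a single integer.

Drop 1: I rot2 at col 0 lands with bottom-row=0; cleared 1 line(s) (total 1); column heights now [0 0 0 0], max=0
Drop 2: J rot2 at col 0 lands with bottom-row=0; cleared 0 line(s) (total 1); column heights now [2 2 2 0], max=2
Drop 3: L rot3 at col 2 lands with bottom-row=0; cleared 1 line(s) (total 2); column heights now [0 0 2 2], max=2
Drop 4: L rot1 at col 0 lands with bottom-row=0; cleared 1 line(s) (total 3); column heights now [2 0 1 1], max=2
Drop 5: L rot2 at col 1 lands with bottom-row=0; cleared 2 line(s) (total 5); column heights now [0 0 0 0], max=0
Drop 6: L rot1 at col 0 lands with bottom-row=0; cleared 0 line(s) (total 5); column heights now [3 1 0 0], max=3

Answer: 5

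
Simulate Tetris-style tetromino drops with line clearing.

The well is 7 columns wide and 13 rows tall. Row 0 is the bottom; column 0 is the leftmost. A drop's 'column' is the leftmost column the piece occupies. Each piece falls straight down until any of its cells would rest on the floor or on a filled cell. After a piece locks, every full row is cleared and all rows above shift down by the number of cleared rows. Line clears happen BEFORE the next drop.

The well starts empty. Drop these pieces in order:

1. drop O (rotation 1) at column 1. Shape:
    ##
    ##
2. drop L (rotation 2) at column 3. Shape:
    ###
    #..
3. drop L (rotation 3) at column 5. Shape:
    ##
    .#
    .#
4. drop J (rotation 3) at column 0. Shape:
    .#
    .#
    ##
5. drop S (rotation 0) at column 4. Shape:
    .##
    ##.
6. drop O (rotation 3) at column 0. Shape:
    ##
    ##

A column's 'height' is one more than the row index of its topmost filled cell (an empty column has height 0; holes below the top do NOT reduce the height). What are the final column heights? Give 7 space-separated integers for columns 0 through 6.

Answer: 7 7 2 2 4 5 5

Derivation:
Drop 1: O rot1 at col 1 lands with bottom-row=0; cleared 0 line(s) (total 0); column heights now [0 2 2 0 0 0 0], max=2
Drop 2: L rot2 at col 3 lands with bottom-row=0; cleared 0 line(s) (total 0); column heights now [0 2 2 2 2 2 0], max=2
Drop 3: L rot3 at col 5 lands with bottom-row=0; cleared 0 line(s) (total 0); column heights now [0 2 2 2 2 3 3], max=3
Drop 4: J rot3 at col 0 lands with bottom-row=2; cleared 0 line(s) (total 0); column heights now [3 5 2 2 2 3 3], max=5
Drop 5: S rot0 at col 4 lands with bottom-row=3; cleared 0 line(s) (total 0); column heights now [3 5 2 2 4 5 5], max=5
Drop 6: O rot3 at col 0 lands with bottom-row=5; cleared 0 line(s) (total 0); column heights now [7 7 2 2 4 5 5], max=7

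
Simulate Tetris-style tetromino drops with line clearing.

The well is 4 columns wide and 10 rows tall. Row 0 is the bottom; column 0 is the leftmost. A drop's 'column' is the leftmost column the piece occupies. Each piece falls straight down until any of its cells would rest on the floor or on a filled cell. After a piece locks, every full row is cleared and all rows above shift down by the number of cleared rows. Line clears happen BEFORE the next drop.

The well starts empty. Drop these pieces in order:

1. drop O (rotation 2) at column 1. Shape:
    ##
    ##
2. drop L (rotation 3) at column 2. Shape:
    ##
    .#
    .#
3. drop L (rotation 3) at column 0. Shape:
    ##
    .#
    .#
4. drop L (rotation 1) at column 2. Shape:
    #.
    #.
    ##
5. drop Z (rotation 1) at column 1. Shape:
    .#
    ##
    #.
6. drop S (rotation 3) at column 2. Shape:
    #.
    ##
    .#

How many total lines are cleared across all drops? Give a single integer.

Drop 1: O rot2 at col 1 lands with bottom-row=0; cleared 0 line(s) (total 0); column heights now [0 2 2 0], max=2
Drop 2: L rot3 at col 2 lands with bottom-row=0; cleared 0 line(s) (total 0); column heights now [0 2 3 3], max=3
Drop 3: L rot3 at col 0 lands with bottom-row=2; cleared 0 line(s) (total 0); column heights now [5 5 3 3], max=5
Drop 4: L rot1 at col 2 lands with bottom-row=3; cleared 0 line(s) (total 0); column heights now [5 5 6 4], max=6
Drop 5: Z rot1 at col 1 lands with bottom-row=5; cleared 0 line(s) (total 0); column heights now [5 7 8 4], max=8
Drop 6: S rot3 at col 2 lands with bottom-row=7; cleared 0 line(s) (total 0); column heights now [5 7 10 9], max=10

Answer: 0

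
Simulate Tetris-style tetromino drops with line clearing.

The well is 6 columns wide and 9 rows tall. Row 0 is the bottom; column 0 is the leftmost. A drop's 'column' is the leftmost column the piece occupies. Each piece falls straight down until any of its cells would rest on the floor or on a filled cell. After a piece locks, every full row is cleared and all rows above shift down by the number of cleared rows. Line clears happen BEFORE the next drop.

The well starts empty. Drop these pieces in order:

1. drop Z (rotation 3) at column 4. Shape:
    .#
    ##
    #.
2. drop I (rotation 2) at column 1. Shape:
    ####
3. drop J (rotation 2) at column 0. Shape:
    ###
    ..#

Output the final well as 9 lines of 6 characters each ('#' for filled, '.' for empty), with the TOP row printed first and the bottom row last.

Answer: ......
......
......
......
###...
..#...
.#####
....##
....#.

Derivation:
Drop 1: Z rot3 at col 4 lands with bottom-row=0; cleared 0 line(s) (total 0); column heights now [0 0 0 0 2 3], max=3
Drop 2: I rot2 at col 1 lands with bottom-row=2; cleared 0 line(s) (total 0); column heights now [0 3 3 3 3 3], max=3
Drop 3: J rot2 at col 0 lands with bottom-row=3; cleared 0 line(s) (total 0); column heights now [5 5 5 3 3 3], max=5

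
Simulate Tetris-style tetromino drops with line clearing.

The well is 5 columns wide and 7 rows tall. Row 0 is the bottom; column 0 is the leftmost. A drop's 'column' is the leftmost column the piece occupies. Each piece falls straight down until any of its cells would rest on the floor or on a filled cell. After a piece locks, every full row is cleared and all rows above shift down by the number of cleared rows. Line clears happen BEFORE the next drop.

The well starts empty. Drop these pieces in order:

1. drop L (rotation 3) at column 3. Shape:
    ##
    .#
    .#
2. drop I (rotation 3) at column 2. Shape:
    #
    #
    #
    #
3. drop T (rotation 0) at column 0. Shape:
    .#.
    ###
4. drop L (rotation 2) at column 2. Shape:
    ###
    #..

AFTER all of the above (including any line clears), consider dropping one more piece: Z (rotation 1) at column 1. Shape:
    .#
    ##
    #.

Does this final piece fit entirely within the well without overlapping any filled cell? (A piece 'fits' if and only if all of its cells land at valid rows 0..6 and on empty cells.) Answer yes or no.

Answer: no

Derivation:
Drop 1: L rot3 at col 3 lands with bottom-row=0; cleared 0 line(s) (total 0); column heights now [0 0 0 3 3], max=3
Drop 2: I rot3 at col 2 lands with bottom-row=0; cleared 0 line(s) (total 0); column heights now [0 0 4 3 3], max=4
Drop 3: T rot0 at col 0 lands with bottom-row=4; cleared 0 line(s) (total 0); column heights now [5 6 5 3 3], max=6
Drop 4: L rot2 at col 2 lands with bottom-row=5; cleared 0 line(s) (total 0); column heights now [5 6 7 7 7], max=7
Test piece Z rot1 at col 1 (width 2): heights before test = [5 6 7 7 7]; fits = False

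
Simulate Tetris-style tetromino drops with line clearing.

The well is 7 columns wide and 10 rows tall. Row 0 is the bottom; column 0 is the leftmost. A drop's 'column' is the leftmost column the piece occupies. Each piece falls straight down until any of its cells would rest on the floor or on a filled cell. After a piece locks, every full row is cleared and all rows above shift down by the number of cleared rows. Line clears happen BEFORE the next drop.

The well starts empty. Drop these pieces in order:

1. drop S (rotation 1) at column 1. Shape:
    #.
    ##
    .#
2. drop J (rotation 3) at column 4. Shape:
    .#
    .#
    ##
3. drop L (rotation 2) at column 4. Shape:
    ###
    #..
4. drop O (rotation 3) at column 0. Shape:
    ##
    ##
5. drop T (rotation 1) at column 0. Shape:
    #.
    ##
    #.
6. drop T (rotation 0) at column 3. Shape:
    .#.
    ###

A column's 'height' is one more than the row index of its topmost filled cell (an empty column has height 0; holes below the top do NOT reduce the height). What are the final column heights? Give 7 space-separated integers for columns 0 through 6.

Drop 1: S rot1 at col 1 lands with bottom-row=0; cleared 0 line(s) (total 0); column heights now [0 3 2 0 0 0 0], max=3
Drop 2: J rot3 at col 4 lands with bottom-row=0; cleared 0 line(s) (total 0); column heights now [0 3 2 0 1 3 0], max=3
Drop 3: L rot2 at col 4 lands with bottom-row=2; cleared 0 line(s) (total 0); column heights now [0 3 2 0 4 4 4], max=4
Drop 4: O rot3 at col 0 lands with bottom-row=3; cleared 0 line(s) (total 0); column heights now [5 5 2 0 4 4 4], max=5
Drop 5: T rot1 at col 0 lands with bottom-row=5; cleared 0 line(s) (total 0); column heights now [8 7 2 0 4 4 4], max=8
Drop 6: T rot0 at col 3 lands with bottom-row=4; cleared 0 line(s) (total 0); column heights now [8 7 2 5 6 5 4], max=8

Answer: 8 7 2 5 6 5 4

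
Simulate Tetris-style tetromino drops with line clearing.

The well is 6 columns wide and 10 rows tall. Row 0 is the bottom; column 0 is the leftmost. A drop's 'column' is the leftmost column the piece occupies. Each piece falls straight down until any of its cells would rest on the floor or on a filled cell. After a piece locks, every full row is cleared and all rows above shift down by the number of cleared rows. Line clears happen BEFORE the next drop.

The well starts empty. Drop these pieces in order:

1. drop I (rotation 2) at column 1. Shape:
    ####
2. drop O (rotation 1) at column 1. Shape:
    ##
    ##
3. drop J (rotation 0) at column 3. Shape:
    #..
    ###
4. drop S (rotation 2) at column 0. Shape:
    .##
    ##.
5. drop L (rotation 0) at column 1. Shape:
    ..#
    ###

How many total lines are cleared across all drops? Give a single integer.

Answer: 0

Derivation:
Drop 1: I rot2 at col 1 lands with bottom-row=0; cleared 0 line(s) (total 0); column heights now [0 1 1 1 1 0], max=1
Drop 2: O rot1 at col 1 lands with bottom-row=1; cleared 0 line(s) (total 0); column heights now [0 3 3 1 1 0], max=3
Drop 3: J rot0 at col 3 lands with bottom-row=1; cleared 0 line(s) (total 0); column heights now [0 3 3 3 2 2], max=3
Drop 4: S rot2 at col 0 lands with bottom-row=3; cleared 0 line(s) (total 0); column heights now [4 5 5 3 2 2], max=5
Drop 5: L rot0 at col 1 lands with bottom-row=5; cleared 0 line(s) (total 0); column heights now [4 6 6 7 2 2], max=7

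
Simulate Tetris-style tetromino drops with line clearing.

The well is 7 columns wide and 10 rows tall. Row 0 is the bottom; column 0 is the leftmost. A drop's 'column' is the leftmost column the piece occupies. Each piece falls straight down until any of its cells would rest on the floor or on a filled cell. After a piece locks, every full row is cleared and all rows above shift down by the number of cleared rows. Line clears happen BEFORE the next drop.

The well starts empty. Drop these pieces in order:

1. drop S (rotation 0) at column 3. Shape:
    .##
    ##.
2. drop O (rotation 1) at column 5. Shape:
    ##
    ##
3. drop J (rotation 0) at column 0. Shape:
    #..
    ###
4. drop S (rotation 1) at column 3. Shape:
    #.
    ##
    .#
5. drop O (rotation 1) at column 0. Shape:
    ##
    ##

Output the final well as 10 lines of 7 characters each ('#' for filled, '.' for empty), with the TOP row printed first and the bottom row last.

Answer: .......
.......
.......
.......
.......
...#...
##.####
##..###
#...##.
#####..

Derivation:
Drop 1: S rot0 at col 3 lands with bottom-row=0; cleared 0 line(s) (total 0); column heights now [0 0 0 1 2 2 0], max=2
Drop 2: O rot1 at col 5 lands with bottom-row=2; cleared 0 line(s) (total 0); column heights now [0 0 0 1 2 4 4], max=4
Drop 3: J rot0 at col 0 lands with bottom-row=0; cleared 0 line(s) (total 0); column heights now [2 1 1 1 2 4 4], max=4
Drop 4: S rot1 at col 3 lands with bottom-row=2; cleared 0 line(s) (total 0); column heights now [2 1 1 5 4 4 4], max=5
Drop 5: O rot1 at col 0 lands with bottom-row=2; cleared 0 line(s) (total 0); column heights now [4 4 1 5 4 4 4], max=5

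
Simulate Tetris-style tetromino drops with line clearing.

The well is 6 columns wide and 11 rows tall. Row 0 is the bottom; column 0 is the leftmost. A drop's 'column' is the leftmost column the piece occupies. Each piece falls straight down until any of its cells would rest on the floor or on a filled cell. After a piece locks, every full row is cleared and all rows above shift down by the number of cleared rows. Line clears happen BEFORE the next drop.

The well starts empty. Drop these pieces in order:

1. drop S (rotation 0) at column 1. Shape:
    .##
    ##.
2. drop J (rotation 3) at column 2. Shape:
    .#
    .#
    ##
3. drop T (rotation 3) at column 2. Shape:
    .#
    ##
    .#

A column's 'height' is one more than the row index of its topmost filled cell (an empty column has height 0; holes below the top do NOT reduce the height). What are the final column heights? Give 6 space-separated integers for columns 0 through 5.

Answer: 0 1 7 8 0 0

Derivation:
Drop 1: S rot0 at col 1 lands with bottom-row=0; cleared 0 line(s) (total 0); column heights now [0 1 2 2 0 0], max=2
Drop 2: J rot3 at col 2 lands with bottom-row=2; cleared 0 line(s) (total 0); column heights now [0 1 3 5 0 0], max=5
Drop 3: T rot3 at col 2 lands with bottom-row=5; cleared 0 line(s) (total 0); column heights now [0 1 7 8 0 0], max=8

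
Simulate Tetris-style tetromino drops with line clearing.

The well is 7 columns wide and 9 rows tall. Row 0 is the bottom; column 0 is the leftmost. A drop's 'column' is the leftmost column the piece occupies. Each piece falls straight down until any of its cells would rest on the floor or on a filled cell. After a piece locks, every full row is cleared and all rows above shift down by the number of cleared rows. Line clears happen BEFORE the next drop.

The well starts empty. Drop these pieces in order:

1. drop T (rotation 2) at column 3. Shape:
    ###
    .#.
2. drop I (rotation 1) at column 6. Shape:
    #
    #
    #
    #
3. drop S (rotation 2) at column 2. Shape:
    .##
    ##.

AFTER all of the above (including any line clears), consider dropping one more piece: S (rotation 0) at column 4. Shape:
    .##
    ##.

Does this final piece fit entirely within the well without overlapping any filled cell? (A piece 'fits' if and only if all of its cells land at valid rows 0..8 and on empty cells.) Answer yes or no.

Drop 1: T rot2 at col 3 lands with bottom-row=0; cleared 0 line(s) (total 0); column heights now [0 0 0 2 2 2 0], max=2
Drop 2: I rot1 at col 6 lands with bottom-row=0; cleared 0 line(s) (total 0); column heights now [0 0 0 2 2 2 4], max=4
Drop 3: S rot2 at col 2 lands with bottom-row=2; cleared 0 line(s) (total 0); column heights now [0 0 3 4 4 2 4], max=4
Test piece S rot0 at col 4 (width 3): heights before test = [0 0 3 4 4 2 4]; fits = True

Answer: yes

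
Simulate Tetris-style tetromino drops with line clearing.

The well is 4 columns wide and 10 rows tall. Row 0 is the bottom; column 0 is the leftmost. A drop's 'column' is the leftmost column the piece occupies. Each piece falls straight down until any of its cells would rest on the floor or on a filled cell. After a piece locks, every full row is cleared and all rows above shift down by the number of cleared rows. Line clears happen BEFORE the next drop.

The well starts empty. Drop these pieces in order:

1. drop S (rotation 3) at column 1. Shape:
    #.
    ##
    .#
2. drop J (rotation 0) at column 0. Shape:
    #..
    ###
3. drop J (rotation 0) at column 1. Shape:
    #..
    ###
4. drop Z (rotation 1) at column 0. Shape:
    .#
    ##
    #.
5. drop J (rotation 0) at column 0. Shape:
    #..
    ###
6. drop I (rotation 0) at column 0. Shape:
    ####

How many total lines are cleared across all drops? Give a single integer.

Drop 1: S rot3 at col 1 lands with bottom-row=0; cleared 0 line(s) (total 0); column heights now [0 3 2 0], max=3
Drop 2: J rot0 at col 0 lands with bottom-row=3; cleared 0 line(s) (total 0); column heights now [5 4 4 0], max=5
Drop 3: J rot0 at col 1 lands with bottom-row=4; cleared 1 line(s) (total 1); column heights now [4 5 4 0], max=5
Drop 4: Z rot1 at col 0 lands with bottom-row=4; cleared 0 line(s) (total 1); column heights now [6 7 4 0], max=7
Drop 5: J rot0 at col 0 lands with bottom-row=7; cleared 0 line(s) (total 1); column heights now [9 8 8 0], max=9
Drop 6: I rot0 at col 0 lands with bottom-row=9; cleared 1 line(s) (total 2); column heights now [9 8 8 0], max=9

Answer: 2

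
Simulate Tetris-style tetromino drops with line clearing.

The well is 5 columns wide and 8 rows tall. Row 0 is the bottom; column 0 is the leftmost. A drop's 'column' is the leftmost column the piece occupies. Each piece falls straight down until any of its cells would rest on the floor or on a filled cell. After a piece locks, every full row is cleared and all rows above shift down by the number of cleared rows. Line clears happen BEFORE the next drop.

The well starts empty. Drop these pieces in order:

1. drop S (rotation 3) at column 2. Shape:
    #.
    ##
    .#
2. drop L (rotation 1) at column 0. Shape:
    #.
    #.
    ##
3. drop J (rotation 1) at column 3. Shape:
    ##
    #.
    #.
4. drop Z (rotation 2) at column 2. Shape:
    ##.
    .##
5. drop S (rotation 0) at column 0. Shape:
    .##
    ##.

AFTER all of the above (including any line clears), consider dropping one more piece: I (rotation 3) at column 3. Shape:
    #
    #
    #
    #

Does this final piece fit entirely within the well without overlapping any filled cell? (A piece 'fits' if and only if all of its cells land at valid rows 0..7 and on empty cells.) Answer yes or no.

Drop 1: S rot3 at col 2 lands with bottom-row=0; cleared 0 line(s) (total 0); column heights now [0 0 3 2 0], max=3
Drop 2: L rot1 at col 0 lands with bottom-row=0; cleared 0 line(s) (total 0); column heights now [3 1 3 2 0], max=3
Drop 3: J rot1 at col 3 lands with bottom-row=2; cleared 0 line(s) (total 0); column heights now [3 1 3 5 5], max=5
Drop 4: Z rot2 at col 2 lands with bottom-row=5; cleared 0 line(s) (total 0); column heights now [3 1 7 7 6], max=7
Drop 5: S rot0 at col 0 lands with bottom-row=6; cleared 0 line(s) (total 0); column heights now [7 8 8 7 6], max=8
Test piece I rot3 at col 3 (width 1): heights before test = [7 8 8 7 6]; fits = False

Answer: no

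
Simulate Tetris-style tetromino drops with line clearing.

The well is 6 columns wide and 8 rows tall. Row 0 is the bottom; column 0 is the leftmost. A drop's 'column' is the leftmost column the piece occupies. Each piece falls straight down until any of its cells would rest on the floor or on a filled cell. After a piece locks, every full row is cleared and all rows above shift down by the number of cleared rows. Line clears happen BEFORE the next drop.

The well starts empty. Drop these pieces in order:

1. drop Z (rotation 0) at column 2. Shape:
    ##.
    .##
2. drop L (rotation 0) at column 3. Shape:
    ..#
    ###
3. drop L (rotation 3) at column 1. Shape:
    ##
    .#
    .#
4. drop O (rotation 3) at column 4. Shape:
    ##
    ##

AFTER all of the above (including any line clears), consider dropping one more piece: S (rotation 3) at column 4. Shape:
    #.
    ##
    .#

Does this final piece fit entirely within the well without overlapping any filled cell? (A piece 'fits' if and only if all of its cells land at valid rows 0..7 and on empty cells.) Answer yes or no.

Drop 1: Z rot0 at col 2 lands with bottom-row=0; cleared 0 line(s) (total 0); column heights now [0 0 2 2 1 0], max=2
Drop 2: L rot0 at col 3 lands with bottom-row=2; cleared 0 line(s) (total 0); column heights now [0 0 2 3 3 4], max=4
Drop 3: L rot3 at col 1 lands with bottom-row=2; cleared 0 line(s) (total 0); column heights now [0 5 5 3 3 4], max=5
Drop 4: O rot3 at col 4 lands with bottom-row=4; cleared 0 line(s) (total 0); column heights now [0 5 5 3 6 6], max=6
Test piece S rot3 at col 4 (width 2): heights before test = [0 5 5 3 6 6]; fits = False

Answer: no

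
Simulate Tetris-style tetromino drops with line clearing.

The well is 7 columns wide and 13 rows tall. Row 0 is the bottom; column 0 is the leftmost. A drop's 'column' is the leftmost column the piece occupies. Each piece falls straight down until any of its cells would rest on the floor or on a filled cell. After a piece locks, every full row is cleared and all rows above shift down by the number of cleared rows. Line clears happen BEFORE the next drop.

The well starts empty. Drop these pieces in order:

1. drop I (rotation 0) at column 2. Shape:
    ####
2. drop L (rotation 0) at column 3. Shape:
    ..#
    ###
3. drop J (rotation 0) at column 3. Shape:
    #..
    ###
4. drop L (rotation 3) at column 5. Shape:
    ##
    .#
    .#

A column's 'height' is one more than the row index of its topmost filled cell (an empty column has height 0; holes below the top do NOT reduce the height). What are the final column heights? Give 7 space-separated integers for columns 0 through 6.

Answer: 0 0 1 5 4 5 5

Derivation:
Drop 1: I rot0 at col 2 lands with bottom-row=0; cleared 0 line(s) (total 0); column heights now [0 0 1 1 1 1 0], max=1
Drop 2: L rot0 at col 3 lands with bottom-row=1; cleared 0 line(s) (total 0); column heights now [0 0 1 2 2 3 0], max=3
Drop 3: J rot0 at col 3 lands with bottom-row=3; cleared 0 line(s) (total 0); column heights now [0 0 1 5 4 4 0], max=5
Drop 4: L rot3 at col 5 lands with bottom-row=2; cleared 0 line(s) (total 0); column heights now [0 0 1 5 4 5 5], max=5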